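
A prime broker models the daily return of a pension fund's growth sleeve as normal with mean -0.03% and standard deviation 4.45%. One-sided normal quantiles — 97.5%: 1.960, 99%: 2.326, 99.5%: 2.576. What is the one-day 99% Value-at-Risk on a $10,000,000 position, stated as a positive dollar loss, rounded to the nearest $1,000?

$1,038,000

VaR = −μ + z·σ = −(-0.03%) + 2.326 × 4.45% = 10.381%.
On $10,000,000: 0.10381 × $10,000,000 = $1,038,100.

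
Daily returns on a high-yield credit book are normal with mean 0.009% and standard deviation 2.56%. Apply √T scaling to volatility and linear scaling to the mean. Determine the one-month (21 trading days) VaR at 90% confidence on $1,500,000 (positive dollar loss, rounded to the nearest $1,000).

$223,000

At 90%, z = 1.282.
σ_{21d} = 2.56% × √21 = 11.731%; μ_{21d} = 21 × 0.009% = 0.189%.
VaR = −(0.189%) + 1.282 × 11.731% = 14.850%.
On $1,500,000: 0.14850 × $1,500,000 = $222,750.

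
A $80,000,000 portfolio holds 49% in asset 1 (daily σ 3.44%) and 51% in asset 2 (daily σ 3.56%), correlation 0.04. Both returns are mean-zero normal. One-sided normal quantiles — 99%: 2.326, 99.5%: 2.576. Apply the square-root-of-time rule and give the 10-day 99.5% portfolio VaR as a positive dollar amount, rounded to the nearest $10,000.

$16,460,000

σ_p = √(0.49²·3.44² + 0.51²·3.56² + 2·0.04·0.49·0.51·3.44·3.56) = 2.526%.
σ_{10d} = 2.526% × √10 = 7.988%.
VaR = 2.576 × 7.988% = 20.577%; on $80,000,000 that is $16,461,600.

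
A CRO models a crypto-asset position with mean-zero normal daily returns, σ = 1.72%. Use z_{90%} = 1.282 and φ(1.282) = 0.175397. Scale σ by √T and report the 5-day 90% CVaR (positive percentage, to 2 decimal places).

σ_{5d} = 1.72% × √5 = 3.846%.
ES multiplier = φ(z)/(1−α) = 0.175397/0.1 = 1.754.
ES = 3.846% × 1.754 = 6.746%.

6.75%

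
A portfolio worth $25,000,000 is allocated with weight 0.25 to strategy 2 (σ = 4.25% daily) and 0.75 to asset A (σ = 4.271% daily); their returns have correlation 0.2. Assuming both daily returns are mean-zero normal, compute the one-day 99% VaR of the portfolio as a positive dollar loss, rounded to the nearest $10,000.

$2,080,000

σ_p² = 0.25²·4.25² + 0.75²·4.271² + 2·0.2·0.25·0.75·4.25·4.271 = 12.7511 (%²).
σ_p = √12.7511 = 3.571%.
At 99%, z = 2.326.
VaR = 2.326 × 3.571% = 8.306%; on $25,000,000 that is $2,076,500.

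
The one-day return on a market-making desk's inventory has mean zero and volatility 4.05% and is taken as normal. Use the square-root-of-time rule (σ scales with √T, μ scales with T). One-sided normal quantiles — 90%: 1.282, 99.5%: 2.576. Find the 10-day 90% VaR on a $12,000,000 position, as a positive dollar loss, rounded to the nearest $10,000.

$1,970,000

σ_{10d} = 4.05% × √10 = 12.807%.
VaR = 1.282 × 12.807% = 16.419%.
On $12,000,000: 0.16419 × $12,000,000 = $1,970,280.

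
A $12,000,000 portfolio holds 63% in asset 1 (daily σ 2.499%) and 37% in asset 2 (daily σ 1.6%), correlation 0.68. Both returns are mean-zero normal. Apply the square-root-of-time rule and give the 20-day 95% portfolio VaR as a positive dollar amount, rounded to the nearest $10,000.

σ_p = √(0.63²·2.499² + 0.37²·1.6² + 2·0.68·0.63·0.37·2.499·1.6) = 2.024%.
σ_{20d} = 2.024% × √20 = 9.052%.
z(95%) = 1.645.
VaR = 1.645 × 9.052% = 14.891%; on $12,000,000 that is $1,786,920.

$1,790,000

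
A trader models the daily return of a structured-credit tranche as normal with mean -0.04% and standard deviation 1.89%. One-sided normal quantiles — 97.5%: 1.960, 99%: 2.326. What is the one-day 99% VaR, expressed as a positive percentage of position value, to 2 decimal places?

4.44%

VaR = −μ + z·σ = −(-0.04%) + 2.326 × 1.89% = 4.436%.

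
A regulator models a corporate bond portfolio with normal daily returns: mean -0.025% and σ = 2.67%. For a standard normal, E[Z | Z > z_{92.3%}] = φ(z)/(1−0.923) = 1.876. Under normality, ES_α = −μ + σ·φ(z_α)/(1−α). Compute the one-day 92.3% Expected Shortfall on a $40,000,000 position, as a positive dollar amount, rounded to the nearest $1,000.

$2,014,000

ES = −(-0.025%) + 2.67% × 1.876 = 5.034%.
On $40,000,000: 0.05034 × $40,000,000 = $2,013,600.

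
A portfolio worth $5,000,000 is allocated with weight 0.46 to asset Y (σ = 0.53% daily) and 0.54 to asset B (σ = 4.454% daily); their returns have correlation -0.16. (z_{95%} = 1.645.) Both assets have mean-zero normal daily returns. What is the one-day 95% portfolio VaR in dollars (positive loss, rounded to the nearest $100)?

σ_p² = 0.46²·0.53² + 0.54²·4.454² + 2·-0.16·0.46·0.54·0.53·4.454 = 5.6566 (%²).
σ_p = √5.6566 = 2.378%.
VaR = 1.645 × 2.378% = 3.912%; on $5,000,000 that is $195,600.

$195,600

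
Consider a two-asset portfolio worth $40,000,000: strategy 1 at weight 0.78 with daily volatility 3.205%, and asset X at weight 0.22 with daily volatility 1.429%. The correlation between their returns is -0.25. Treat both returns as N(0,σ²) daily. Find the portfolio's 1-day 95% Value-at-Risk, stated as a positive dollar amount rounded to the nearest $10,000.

$1,610,000

σ_p² = 0.78²·3.205² + 0.22²·1.429² + 2·-0.25·0.78·0.22·3.205·1.429 = 5.9554 (%²).
σ_p = √5.9554 = 2.440%.
At 95%, z = 1.645.
VaR = 1.645 × 2.440% = 4.014%; on $40,000,000 that is $1,605,600.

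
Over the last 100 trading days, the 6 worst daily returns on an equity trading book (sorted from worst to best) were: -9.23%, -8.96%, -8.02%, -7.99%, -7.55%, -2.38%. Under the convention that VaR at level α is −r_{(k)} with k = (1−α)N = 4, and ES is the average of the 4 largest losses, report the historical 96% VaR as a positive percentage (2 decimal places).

k = 4; the 4th lowest return is -7.99%, so VaR = 7.99%.

7.99%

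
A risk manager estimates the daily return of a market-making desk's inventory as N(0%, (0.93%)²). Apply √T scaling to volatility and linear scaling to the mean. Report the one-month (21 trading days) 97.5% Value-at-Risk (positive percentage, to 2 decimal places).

At 97.5%, z = 1.960.
σ_{21d} = 0.93% × √21 = 4.262%.
VaR = 1.960 × 4.262% = 8.354%.

8.35%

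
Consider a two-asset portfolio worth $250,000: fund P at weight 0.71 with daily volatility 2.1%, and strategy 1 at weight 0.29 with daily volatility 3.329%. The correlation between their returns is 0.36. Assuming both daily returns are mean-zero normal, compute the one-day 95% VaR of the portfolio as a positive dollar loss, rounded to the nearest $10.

$8,420

σ_p² = 0.71²·2.1² + 0.29²·3.329² + 2·0.36·0.71·0.29·2.1·3.329 = 4.1915 (%²).
σ_p = √4.1915 = 2.047%.
At 95%, z = 1.645.
VaR = 1.645 × 2.047% = 3.367%; on $250,000 that is $8,418.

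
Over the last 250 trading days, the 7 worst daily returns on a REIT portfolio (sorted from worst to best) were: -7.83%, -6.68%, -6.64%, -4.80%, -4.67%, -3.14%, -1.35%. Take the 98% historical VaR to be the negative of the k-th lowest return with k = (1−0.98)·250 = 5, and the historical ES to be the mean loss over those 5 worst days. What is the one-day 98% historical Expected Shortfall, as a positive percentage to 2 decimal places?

The 5 worst returns sum to -30.62%.
ES = −(-30.62%) / 5 = 6.124% ≈ 6.12%.

6.12%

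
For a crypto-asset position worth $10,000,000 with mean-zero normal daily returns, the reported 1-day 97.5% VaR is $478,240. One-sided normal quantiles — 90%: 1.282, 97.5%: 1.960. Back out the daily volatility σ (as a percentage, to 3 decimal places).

2.440%

VaR as a fraction: $478,240 / $10,000,000 = 4.782%.
σ = VaR / z = 4.782% / 1.960 = 2.440%.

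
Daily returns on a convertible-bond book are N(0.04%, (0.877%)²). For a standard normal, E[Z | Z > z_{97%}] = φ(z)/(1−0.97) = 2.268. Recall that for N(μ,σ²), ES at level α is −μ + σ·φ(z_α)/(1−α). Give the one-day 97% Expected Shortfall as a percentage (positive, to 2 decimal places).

ES = −(0.04%) + 0.877% × 2.268 = 1.949%.

1.95%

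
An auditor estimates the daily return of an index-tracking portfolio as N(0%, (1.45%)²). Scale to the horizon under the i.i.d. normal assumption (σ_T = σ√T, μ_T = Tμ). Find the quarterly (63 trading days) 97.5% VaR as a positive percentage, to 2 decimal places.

At 97.5%, z = 1.960.
σ_{63d} = 1.45% × √63 = 11.509%.
VaR = 1.960 × 11.509% = 22.558%.

22.56%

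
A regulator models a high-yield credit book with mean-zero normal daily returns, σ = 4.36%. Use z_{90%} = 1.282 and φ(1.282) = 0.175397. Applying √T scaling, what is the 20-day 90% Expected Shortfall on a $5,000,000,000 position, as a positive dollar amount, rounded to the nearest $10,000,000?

σ_{20d} = 4.36% × √20 = 19.499%.
ES multiplier = φ(z)/(1−α) = 0.175397/0.1 = 1.754.
ES = 19.499% × 1.754 = 34.201%; on $5,000,000,000: $1,710,050,000.

$1,710,000,000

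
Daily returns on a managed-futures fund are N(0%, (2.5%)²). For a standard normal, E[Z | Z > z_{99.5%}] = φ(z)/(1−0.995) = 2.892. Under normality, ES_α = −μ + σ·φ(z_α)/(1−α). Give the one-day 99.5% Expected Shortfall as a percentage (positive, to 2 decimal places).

7.23%

ES = 2.5% × 2.892 = 7.230%.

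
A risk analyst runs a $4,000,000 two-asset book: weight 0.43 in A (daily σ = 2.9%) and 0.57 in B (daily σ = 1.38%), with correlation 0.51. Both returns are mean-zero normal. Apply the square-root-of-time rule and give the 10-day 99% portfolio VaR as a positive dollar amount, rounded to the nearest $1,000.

σ_p = √(0.43²·2.9² + 0.57²·1.38² + 2·0.51·0.43·0.57·2.9·1.38) = 1.782%.
σ_{10d} = 1.782% × √10 = 5.635%.
z(99%) = 2.326.
VaR = 2.326 × 5.635% = 13.107%; on $4,000,000 that is $524,280.

$524,000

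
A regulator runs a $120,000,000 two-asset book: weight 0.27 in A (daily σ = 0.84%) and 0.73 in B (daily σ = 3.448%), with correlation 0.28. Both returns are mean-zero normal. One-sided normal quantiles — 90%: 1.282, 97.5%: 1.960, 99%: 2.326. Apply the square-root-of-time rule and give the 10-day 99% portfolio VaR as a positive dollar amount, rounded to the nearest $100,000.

$22,900,000

σ_p = √(0.27²·0.84² + 0.73²·3.448² + 2·0.28·0.27·0.73·0.84·3.448) = 2.590%.
σ_{10d} = 2.590% × √10 = 8.190%.
VaR = 2.326 × 8.190% = 19.050%; on $120,000,000 that is $22,860,000.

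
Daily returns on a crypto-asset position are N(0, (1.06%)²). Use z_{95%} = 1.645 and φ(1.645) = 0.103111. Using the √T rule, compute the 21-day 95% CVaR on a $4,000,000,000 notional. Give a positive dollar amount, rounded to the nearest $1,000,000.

$401,000,000

σ_{21d} = 1.06% × √21 = 4.858%.
ES multiplier = φ(z)/(1−α) = 0.103111/0.05 = 2.062.
ES = 4.858% × 2.062 = 10.017%; on $4,000,000,000: $400,680,000.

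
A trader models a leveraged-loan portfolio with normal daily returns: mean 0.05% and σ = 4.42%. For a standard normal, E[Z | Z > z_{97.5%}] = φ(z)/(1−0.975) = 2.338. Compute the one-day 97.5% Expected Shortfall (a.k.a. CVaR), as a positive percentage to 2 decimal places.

ES = −(0.05%) + 4.42% × 2.338 = 10.284%.

10.28%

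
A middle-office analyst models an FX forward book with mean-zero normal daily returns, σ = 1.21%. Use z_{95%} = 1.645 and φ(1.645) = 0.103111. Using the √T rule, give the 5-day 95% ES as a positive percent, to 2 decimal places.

σ_{5d} = 1.21% × √5 = 2.706%.
ES multiplier = φ(z)/(1−α) = 0.103111/0.05 = 2.062.
ES = 2.706% × 2.062 = 5.580%.

5.58%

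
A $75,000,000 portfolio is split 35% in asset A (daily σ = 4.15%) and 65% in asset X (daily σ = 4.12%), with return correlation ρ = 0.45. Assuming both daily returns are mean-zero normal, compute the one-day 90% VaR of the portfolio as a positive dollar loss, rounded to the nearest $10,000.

σ_p² = 0.35²·4.15² + 0.65²·4.12² + 2·0.45·0.35·0.65·4.15·4.12 = 12.7823 (%²).
σ_p = √12.7823 = 3.575%.
At 90%, z = 1.282.
VaR = 1.282 × 3.575% = 4.583%; on $75,000,000 that is $3,437,250.

$3,440,000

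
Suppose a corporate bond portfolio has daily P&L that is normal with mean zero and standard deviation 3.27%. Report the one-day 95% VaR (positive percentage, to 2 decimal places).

5.38%

At 95% one-sided, z = 1.645.
VaR = z·σ = 1.645 × 3.27% = 5.379%.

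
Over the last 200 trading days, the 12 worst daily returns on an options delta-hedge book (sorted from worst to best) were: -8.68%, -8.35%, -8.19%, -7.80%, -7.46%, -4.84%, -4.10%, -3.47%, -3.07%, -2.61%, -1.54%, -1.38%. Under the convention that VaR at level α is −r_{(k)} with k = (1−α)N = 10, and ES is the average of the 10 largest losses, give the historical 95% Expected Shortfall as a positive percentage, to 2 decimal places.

The 10 worst returns sum to -58.57%.
ES = −(-58.57%) / 10 = 5.857% ≈ 5.86%.

5.86%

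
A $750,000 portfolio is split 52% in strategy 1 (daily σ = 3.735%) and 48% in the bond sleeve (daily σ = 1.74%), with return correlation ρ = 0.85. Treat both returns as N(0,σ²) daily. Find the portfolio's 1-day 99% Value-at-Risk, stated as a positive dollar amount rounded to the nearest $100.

σ_p² = 0.52²·3.735² + 0.48²·1.74² + 2·0.85·0.52·0.48·3.735·1.74 = 7.2273 (%²).
σ_p = √7.2273 = 2.688%.
At 99%, z = 2.326.
VaR = 2.326 × 2.688% = 6.252%; on $750,000 that is $46,890.

$46,900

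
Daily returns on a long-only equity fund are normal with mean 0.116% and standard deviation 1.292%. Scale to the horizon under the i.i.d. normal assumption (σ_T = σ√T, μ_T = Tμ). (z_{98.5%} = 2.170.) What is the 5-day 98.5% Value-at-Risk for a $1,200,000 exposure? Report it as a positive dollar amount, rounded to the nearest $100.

σ_{5d} = 1.292% × √5 = 2.889%; μ_{5d} = 5 × 0.116% = 0.580%.
VaR = −(0.580%) + 2.170 × 2.889% = 5.689%.
On $1,200,000: 0.05689 × $1,200,000 = $68,268.

$68,300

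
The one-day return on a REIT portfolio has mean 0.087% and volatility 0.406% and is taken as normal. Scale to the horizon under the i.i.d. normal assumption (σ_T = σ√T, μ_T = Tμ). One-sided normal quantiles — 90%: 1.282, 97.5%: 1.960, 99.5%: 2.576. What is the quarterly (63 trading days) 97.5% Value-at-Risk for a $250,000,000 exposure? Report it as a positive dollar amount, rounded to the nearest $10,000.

$2,090,000

σ_{63d} = 0.406% × √63 = 3.223%; μ_{63d} = 63 × 0.087% = 5.481%.
VaR = −(5.481%) + 1.960 × 3.223% = 0.836%.
On $250,000,000: 0.00836 × $250,000,000 = $2,090,000.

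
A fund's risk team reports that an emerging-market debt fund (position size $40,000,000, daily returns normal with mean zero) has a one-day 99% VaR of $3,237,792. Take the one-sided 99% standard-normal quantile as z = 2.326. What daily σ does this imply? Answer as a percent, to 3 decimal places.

3.480%

VaR as a fraction: $3,237,792 / $40,000,000 = 8.094%.
σ = VaR / z = 8.094% / 2.326 = 3.480%.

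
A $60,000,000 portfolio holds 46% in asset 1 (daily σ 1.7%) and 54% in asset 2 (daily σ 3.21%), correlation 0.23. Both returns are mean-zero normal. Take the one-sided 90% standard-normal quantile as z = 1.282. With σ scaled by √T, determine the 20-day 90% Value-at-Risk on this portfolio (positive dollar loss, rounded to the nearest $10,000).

$7,080,000

σ_p = √(0.46²·1.7² + 0.54²·3.21² + 2·0.23·0.46·0.54·1.7·3.21) = 2.059%.
σ_{20d} = 2.059% × √20 = 9.208%.
VaR = 1.282 × 9.208% = 11.805%; on $60,000,000 that is $7,083,000.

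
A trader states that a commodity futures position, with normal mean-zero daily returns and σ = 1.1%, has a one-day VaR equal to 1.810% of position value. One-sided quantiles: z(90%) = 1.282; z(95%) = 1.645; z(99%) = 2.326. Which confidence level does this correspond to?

95%

Implied z = VaR/σ = 1.810 / 1.1 = 1.645.
This matches z(95%) = 1.645.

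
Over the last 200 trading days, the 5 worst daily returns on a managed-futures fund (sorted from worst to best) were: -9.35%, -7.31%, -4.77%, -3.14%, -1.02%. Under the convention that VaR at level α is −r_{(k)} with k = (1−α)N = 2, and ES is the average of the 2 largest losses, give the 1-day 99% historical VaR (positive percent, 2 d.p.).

7.31%

k = 2; the 2nd lowest return is -7.31%, so VaR = 7.31%.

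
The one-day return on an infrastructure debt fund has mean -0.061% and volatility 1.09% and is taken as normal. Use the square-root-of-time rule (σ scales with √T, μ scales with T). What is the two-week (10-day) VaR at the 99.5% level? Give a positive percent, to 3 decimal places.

At 99.5%, z = 2.576.
σ_{10d} = 1.09% × √10 = 3.447%; μ_{10d} = 10 × -0.061% = -0.610%.
VaR = −(-0.610%) + 2.576 × 3.447% = 9.489%.

9.489%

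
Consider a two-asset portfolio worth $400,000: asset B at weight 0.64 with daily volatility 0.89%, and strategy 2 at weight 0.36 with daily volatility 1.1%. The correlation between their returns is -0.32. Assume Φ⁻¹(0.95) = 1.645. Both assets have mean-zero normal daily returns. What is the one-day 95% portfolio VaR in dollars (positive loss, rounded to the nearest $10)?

σ_p² = 0.64²·0.89² + 0.36²·1.1² + 2·-0.32·0.64·0.36·0.89·1.1 = 0.3369 (%²).
σ_p = √0.3369 = 0.580%.
VaR = 1.645 × 0.580% = 0.954%; on $400,000 that is $3,816.

$3,820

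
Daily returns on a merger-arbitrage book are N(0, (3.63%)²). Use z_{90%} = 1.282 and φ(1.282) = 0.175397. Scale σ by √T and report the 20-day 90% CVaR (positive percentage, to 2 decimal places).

σ_{20d} = 3.63% × √20 = 16.234%.
ES multiplier = φ(z)/(1−α) = 0.175397/0.1 = 1.754.
ES = 16.234% × 1.754 = 28.474%.

28.47%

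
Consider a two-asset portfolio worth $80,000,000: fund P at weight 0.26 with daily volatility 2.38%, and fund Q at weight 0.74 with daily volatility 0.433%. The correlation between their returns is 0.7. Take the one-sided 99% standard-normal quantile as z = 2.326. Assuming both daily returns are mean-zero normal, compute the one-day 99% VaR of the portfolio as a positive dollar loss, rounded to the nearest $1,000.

$1,626,000

σ_p² = 0.26²·2.38² + 0.74²·0.433² + 2·0.7·0.26·0.74·2.38·0.433 = 0.7632 (%²).
σ_p = √0.7632 = 0.874%.
VaR = 2.326 × 0.874% = 2.033%; on $80,000,000 that is $1,626,400.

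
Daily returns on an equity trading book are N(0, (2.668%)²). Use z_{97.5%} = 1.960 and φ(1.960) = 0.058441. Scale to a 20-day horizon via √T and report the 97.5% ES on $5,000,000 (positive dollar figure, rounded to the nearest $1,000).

σ_{20d} = 2.668% × √20 = 11.932%.
ES multiplier = φ(z)/(1−α) = 0.058441/0.025 = 2.338.
ES = 11.932% × 2.338 = 27.897%; on $5,000,000: $1,394,850.

$1,395,000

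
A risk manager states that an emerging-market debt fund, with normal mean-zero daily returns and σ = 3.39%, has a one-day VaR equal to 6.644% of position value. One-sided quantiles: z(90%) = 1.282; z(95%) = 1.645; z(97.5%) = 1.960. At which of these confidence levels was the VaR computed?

97.5%

Implied z = VaR/σ = 6.644 / 3.39 = 1.960.
This matches z(97.5%) = 1.960.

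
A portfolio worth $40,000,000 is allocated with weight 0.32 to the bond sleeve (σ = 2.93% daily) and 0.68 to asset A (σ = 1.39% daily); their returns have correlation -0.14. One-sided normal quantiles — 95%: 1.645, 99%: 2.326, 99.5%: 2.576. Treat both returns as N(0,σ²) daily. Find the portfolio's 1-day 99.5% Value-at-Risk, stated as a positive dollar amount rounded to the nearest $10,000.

σ_p² = 0.32²·2.93² + 0.68²·1.39² + 2·-0.14·0.32·0.68·2.93·1.39 = 1.5244 (%²).
σ_p = √1.5244 = 1.235%.
VaR = 2.576 × 1.235% = 3.181%; on $40,000,000 that is $1,272,400.

$1,270,000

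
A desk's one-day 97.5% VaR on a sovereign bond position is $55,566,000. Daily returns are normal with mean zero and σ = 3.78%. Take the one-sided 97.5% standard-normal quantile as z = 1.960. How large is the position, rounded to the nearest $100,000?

$750,000,000

VaR as a fraction of value: z·σ = 1.960 × 3.78% = 7.4088%.
Position = $55,566,000 / 0.074088 = $750,000,000.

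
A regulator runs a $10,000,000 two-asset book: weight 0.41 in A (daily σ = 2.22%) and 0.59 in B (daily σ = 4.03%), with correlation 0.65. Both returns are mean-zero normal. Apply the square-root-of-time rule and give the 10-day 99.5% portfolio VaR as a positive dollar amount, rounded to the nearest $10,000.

$2,480,000

σ_p = √(0.41²·2.22² + 0.59²·4.03² + 2·0.65·0.41·0.59·2.22·4.03) = 3.049%.
σ_{10d} = 3.049% × √10 = 9.642%.
z(99.5%) = 2.576.
VaR = 2.576 × 9.642% = 24.838%; on $10,000,000 that is $2,483,800.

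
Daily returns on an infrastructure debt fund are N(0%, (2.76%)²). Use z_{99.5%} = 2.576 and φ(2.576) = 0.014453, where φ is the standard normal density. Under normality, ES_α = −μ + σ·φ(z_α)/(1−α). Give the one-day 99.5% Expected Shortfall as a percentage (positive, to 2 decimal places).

Tail multiplier: φ(z)/(1−α) = 0.014453 / 0.005 = 2.891.
ES = 2.76% × 2.891 = 7.979%.

7.98%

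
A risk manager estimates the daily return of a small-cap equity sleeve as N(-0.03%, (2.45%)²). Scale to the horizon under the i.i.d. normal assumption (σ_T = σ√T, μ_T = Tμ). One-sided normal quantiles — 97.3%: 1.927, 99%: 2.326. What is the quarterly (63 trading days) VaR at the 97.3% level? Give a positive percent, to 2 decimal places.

39.36%

σ_{63d} = 2.45% × √63 = 19.446%; μ_{63d} = 63 × -0.03% = -1.890%.
VaR = −(-1.890%) + 1.927 × 19.446% = 39.362%.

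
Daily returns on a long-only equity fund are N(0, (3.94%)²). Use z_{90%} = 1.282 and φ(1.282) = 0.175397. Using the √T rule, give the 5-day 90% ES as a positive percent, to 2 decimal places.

σ_{5d} = 3.94% × √5 = 8.810%.
ES multiplier = φ(z)/(1−α) = 0.175397/0.1 = 1.754.
ES = 8.810% × 1.754 = 15.453%.

15.45%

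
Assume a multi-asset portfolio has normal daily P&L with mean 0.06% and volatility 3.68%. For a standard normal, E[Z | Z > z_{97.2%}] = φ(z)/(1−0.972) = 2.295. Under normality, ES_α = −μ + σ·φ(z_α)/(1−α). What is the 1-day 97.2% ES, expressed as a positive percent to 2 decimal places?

8.39%

ES = −(0.06%) + 3.68% × 2.295 = 8.386%.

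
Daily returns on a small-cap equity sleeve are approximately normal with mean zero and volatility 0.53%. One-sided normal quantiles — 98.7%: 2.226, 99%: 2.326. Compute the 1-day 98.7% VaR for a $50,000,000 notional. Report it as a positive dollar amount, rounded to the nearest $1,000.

$590,000

VaR = z·σ = 2.226 × 0.53% = 1.180%.
On $50,000,000: 0.01180 × $50,000,000 = $590,000.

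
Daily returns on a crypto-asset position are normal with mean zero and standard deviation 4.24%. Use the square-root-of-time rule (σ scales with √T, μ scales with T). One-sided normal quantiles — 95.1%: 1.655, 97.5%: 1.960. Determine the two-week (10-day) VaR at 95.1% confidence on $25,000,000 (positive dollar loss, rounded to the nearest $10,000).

$5,550,000

σ_{10d} = 4.24% × √10 = 13.408%.
VaR = 1.655 × 13.408% = 22.190%.
On $25,000,000: 0.22190 × $25,000,000 = $5,547,500.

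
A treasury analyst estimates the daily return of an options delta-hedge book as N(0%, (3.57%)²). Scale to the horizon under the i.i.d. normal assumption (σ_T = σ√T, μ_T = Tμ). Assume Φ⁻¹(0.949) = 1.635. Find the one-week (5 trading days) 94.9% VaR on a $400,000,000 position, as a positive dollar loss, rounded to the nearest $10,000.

$52,210,000

σ_{5d} = 3.57% × √5 = 7.983%.
VaR = 1.635 × 7.983% = 13.052%.
On $400,000,000: 0.13052 × $400,000,000 = $52,208,000.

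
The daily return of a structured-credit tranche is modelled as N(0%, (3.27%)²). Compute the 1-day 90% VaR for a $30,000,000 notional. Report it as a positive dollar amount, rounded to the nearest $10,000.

At 90% one-sided, z = 1.282.
VaR = z·σ = 1.282 × 3.27% = 4.192%.
On $30,000,000: 0.04192 × $30,000,000 = $1,257,600.

$1,260,000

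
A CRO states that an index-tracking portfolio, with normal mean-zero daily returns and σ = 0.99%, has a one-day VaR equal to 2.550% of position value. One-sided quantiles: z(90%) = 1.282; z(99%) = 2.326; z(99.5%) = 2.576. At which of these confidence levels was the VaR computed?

99.5%

Implied z = VaR/σ = 2.550 / 0.99 = 2.576.
This matches z(99.5%) = 2.576.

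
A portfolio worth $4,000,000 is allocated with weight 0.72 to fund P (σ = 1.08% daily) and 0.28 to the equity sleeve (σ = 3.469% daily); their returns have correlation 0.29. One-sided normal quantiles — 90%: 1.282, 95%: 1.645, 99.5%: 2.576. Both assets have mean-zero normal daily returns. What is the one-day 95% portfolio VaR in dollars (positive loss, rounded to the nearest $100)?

σ_p² = 0.72²·1.08² + 0.28²·3.469² + 2·0.29·0.72·0.28·1.08·3.469 = 1.9862 (%²).
σ_p = √1.9862 = 1.409%.
VaR = 1.645 × 1.409% = 2.318%; on $4,000,000 that is $92,720.

$92,700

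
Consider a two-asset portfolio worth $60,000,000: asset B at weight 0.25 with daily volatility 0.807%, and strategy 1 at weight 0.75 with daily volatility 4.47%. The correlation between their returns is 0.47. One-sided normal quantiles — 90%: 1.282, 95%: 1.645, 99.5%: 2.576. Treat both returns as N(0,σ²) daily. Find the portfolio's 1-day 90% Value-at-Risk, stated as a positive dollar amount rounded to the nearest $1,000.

$2,655,000

σ_p² = 0.25²·0.807² + 0.75²·4.47² + 2·0.47·0.25·0.75·0.807·4.47 = 11.9157 (%²).
σ_p = √11.9157 = 3.452%.
VaR = 1.282 × 3.452% = 4.425%; on $60,000,000 that is $2,655,000.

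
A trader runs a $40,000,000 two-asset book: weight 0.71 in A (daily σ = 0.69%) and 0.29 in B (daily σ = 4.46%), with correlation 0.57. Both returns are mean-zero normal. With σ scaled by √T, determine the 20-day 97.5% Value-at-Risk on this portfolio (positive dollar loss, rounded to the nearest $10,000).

$5,690,000

σ_p = √(0.71²·0.69² + 0.29²·4.46² + 2·0.57·0.71·0.29·0.69·4.46) = 1.623%.
σ_{20d} = 1.623% × √20 = 7.258%.
z(97.5%) = 1.960.
VaR = 1.960 × 7.258% = 14.226%; on $40,000,000 that is $5,690,400.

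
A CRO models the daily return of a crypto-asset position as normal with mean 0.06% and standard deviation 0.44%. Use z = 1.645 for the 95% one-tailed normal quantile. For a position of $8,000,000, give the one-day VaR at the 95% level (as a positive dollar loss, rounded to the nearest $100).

$53,100

VaR = −μ + z·σ = −(0.06%) + 1.645 × 0.44% = 0.664%.
On $8,000,000: 0.00664 × $8,000,000 = $53,120.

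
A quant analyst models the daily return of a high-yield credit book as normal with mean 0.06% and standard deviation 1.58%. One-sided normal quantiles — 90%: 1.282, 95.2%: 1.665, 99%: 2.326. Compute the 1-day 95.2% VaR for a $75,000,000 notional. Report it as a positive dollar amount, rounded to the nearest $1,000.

VaR = −μ + z·σ = −(0.06%) + 1.665 × 1.58% = 2.571%.
On $75,000,000: 0.02571 × $75,000,000 = $1,928,250.

$1,928,000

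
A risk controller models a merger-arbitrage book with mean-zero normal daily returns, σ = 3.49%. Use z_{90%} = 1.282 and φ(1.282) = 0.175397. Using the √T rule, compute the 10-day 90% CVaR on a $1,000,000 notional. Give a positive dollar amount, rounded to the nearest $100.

$193,600

σ_{10d} = 3.49% × √10 = 11.036%.
ES multiplier = φ(z)/(1−α) = 0.175397/0.1 = 1.754.
ES = 11.036% × 1.754 = 19.357%; on $1,000,000: $193,570.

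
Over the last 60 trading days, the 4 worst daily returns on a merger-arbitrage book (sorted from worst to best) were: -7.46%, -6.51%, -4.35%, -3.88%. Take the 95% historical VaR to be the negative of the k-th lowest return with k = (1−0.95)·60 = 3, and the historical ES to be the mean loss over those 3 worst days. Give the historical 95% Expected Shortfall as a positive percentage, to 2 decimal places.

6.11%

The 3 worst returns sum to -18.32%.
ES = −(-18.32%) / 3 = 6.1066…% ≈ 6.11%.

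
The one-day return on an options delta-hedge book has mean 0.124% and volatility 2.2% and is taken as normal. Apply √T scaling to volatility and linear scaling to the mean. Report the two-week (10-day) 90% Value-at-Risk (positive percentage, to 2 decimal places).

At 90%, z = 1.282.
σ_{10d} = 2.2% × √10 = 6.957%; μ_{10d} = 10 × 0.124% = 1.240%.
VaR = −(1.240%) + 1.282 × 6.957% = 7.679%.

7.68%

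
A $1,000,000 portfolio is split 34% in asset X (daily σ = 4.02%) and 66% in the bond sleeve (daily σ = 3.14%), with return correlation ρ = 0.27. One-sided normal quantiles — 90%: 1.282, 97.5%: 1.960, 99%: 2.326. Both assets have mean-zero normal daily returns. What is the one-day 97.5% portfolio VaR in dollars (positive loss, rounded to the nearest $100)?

$54,400

σ_p² = 0.34²·4.02² + 0.66²·3.14² + 2·0.27·0.34·0.66·4.02·3.14 = 7.6926 (%²).
σ_p = √7.6926 = 2.774%.
VaR = 1.960 × 2.774% = 5.437%; on $1,000,000 that is $54,370.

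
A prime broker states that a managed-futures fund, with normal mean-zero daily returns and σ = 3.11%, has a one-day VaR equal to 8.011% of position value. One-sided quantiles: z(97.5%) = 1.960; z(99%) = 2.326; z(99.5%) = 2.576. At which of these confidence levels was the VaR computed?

Implied z = VaR/σ = 8.011 / 3.11 = 2.576.
This matches z(99.5%) = 2.576.

99.5%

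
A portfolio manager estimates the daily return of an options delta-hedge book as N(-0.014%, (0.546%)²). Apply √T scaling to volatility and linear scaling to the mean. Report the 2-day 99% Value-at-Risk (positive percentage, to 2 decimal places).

1.82%

At 99%, z = 2.326.
σ_{2d} = 0.546% × √2 = 0.772%; μ_{2d} = 2 × -0.014% = -0.028%.
VaR = −(-0.028%) + 2.326 × 0.772% = 1.824%.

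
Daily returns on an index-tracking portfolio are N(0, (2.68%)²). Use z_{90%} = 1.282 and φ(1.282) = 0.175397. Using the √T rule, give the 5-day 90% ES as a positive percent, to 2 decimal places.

10.51%

σ_{5d} = 2.68% × √5 = 5.993%.
ES multiplier = φ(z)/(1−α) = 0.175397/0.1 = 1.754.
ES = 5.993% × 1.754 = 10.512%.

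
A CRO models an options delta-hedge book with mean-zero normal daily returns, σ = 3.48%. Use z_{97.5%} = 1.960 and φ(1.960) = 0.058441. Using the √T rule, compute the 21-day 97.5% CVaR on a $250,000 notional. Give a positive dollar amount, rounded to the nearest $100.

$93,200

σ_{21d} = 3.48% × √21 = 15.947%.
ES multiplier = φ(z)/(1−α) = 0.058441/0.025 = 2.338.
ES = 15.947% × 2.338 = 37.284%; on $250,000: $93,210.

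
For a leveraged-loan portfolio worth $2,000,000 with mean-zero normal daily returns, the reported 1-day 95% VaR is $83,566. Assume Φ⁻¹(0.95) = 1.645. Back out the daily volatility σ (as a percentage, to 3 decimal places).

VaR as a fraction: $83,566 / $2,000,000 = 4.178%.
σ = VaR / z = 4.178% / 1.645 = 2.540%.

2.540%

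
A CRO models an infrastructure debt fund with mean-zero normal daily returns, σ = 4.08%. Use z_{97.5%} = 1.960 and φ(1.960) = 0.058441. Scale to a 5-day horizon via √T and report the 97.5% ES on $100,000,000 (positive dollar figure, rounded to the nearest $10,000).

$21,330,000

σ_{5d} = 4.08% × √5 = 9.123%.
ES multiplier = φ(z)/(1−α) = 0.058441/0.025 = 2.338.
ES = 9.123% × 2.338 = 21.330%; on $100,000,000: $21,330,000.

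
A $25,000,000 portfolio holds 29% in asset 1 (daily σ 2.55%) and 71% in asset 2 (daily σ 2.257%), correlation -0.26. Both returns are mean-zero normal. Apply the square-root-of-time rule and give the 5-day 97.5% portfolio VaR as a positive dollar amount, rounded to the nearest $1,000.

$1,732,000

σ_p = √(0.29²·2.55² + 0.71²·2.257² + 2·-0.26·0.29·0.71·2.55·2.257) = 1.581%.
σ_{5d} = 1.581% × √5 = 3.535%.
z(97.5%) = 1.960.
VaR = 1.960 × 3.535% = 6.929%; on $25,000,000 that is $1,732,250.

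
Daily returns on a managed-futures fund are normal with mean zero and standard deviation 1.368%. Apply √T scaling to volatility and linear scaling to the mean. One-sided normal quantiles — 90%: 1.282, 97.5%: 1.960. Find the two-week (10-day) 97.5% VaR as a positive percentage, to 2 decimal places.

8.48%

σ_{10d} = 1.368% × √10 = 4.326%.
VaR = 1.960 × 4.326% = 8.479%.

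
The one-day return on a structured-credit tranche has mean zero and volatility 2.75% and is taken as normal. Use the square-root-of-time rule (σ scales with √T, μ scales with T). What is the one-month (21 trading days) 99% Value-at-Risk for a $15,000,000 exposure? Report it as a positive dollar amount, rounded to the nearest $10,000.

At 99%, z = 2.326.
σ_{21d} = 2.75% × √21 = 12.602%.
VaR = 2.326 × 12.602% = 29.312%.
On $15,000,000: 0.29312 × $15,000,000 = $4,396,800.

$4,400,000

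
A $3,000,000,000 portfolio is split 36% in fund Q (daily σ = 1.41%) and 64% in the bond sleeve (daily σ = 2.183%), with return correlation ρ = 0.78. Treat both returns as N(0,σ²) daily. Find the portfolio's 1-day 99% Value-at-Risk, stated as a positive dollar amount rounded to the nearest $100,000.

$127,100,000

σ_p² = 0.36²·1.41² + 0.64²·2.183² + 2·0.78·0.36·0.64·1.41·2.183 = 3.3159 (%²).
σ_p = √3.3159 = 1.821%.
At 99%, z = 2.326.
VaR = 2.326 × 1.821% = 4.236%; on $3,000,000,000 that is $127,080,000.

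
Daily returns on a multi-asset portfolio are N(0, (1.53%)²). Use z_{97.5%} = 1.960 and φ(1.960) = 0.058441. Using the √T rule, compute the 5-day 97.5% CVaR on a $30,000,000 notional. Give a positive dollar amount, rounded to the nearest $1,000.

$2,399,000

σ_{5d} = 1.53% × √5 = 3.421%.
ES multiplier = φ(z)/(1−α) = 0.058441/0.025 = 2.338.
ES = 3.421% × 2.338 = 7.998%; on $30,000,000: $2,399,400.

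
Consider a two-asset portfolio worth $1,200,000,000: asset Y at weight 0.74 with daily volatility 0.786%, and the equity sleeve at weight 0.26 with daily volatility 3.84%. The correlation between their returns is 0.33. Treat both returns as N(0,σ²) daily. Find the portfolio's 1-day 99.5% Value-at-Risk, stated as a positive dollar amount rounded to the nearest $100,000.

$40,500,000

σ_p² = 0.74²·0.786² + 0.26²·3.84² + 2·0.33·0.74·0.26·0.786·3.84 = 1.7184 (%²).
σ_p = √1.7184 = 1.311%.
At 99.5%, z = 2.576.
VaR = 2.576 × 1.311% = 3.377%; on $1,200,000,000 that is $40,524,000.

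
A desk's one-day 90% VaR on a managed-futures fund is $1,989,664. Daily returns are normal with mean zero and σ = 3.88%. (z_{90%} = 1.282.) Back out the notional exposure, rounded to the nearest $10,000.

VaR as a fraction of value: z·σ = 1.282 × 3.88% = 4.97416%.
Position = $1,989,664 / 0.0497416 = $40,000,000.

$40,000,000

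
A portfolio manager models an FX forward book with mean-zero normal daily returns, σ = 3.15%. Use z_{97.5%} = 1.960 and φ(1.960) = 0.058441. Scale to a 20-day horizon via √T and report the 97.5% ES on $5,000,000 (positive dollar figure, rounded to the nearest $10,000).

σ_{20d} = 3.15% × √20 = 14.087%.
ES multiplier = φ(z)/(1−α) = 0.058441/0.025 = 2.338.
ES = 14.087% × 2.338 = 32.935%; on $5,000,000: $1,646,750.

$1,650,000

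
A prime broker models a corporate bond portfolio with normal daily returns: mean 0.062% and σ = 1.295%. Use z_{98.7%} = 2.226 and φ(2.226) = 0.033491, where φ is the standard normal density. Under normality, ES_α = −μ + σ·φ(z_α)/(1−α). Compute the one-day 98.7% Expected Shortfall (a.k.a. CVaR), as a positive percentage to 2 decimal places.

3.27%

Tail multiplier: φ(z)/(1−α) = 0.033491 / 0.013 = 2.576.
ES = −(0.062%) + 1.295% × 2.576 = 3.274%.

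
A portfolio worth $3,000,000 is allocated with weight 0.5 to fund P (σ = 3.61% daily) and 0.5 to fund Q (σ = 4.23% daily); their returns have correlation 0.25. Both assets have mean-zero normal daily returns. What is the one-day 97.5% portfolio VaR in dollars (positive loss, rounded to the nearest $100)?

$182,600

σ_p² = 0.5²·3.61² + 0.5²·4.23² + 2·0.25·0.5·0.5·3.61·4.23 = 9.6400 (%²).
σ_p = √9.6400 = 3.105%.
At 97.5%, z = 1.960.
VaR = 1.960 × 3.105% = 6.086%; on $3,000,000 that is $182,580.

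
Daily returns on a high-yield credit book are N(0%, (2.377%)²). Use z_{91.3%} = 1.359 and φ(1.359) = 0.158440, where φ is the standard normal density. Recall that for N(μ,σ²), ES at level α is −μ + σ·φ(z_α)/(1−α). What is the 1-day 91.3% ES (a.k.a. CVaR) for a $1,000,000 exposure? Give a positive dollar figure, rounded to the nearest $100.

$43,300

Tail multiplier: φ(z)/(1−α) = 0.158440 / 0.087 = 1.821.
ES = 2.377% × 1.821 = 4.329%.
On $1,000,000: 0.04329 × $1,000,000 = $43,290.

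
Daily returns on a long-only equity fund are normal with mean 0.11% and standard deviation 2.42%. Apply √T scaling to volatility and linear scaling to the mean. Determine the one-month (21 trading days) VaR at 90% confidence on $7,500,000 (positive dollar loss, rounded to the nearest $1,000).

$893,000

At 90%, z = 1.282.
σ_{21d} = 2.42% × √21 = 11.090%; μ_{21d} = 21 × 0.11% = 2.310%.
VaR = −(2.310%) + 1.282 × 11.090% = 11.907%.
On $7,500,000: 0.11907 × $7,500,000 = $893,025.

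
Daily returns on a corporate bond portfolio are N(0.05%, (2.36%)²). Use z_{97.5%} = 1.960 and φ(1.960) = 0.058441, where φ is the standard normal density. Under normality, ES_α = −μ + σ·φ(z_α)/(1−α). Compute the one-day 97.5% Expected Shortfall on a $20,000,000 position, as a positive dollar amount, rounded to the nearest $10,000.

Tail multiplier: φ(z)/(1−α) = 0.058441 / 0.025 = 2.338.
ES = −(0.05%) + 2.36% × 2.338 = 5.468%.
On $20,000,000: 0.05468 × $20,000,000 = $1,093,600.

$1,090,000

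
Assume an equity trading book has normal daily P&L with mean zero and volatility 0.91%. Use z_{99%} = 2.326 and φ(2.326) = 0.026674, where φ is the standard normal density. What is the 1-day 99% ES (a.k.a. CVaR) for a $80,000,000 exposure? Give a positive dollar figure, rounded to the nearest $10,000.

Tail multiplier: φ(z)/(1−α) = 0.026674 / 0.01 = 2.667.
ES = 0.91% × 2.667 = 2.427%.
On $80,000,000: 0.02427 × $80,000,000 = $1,941,600.

$1,940,000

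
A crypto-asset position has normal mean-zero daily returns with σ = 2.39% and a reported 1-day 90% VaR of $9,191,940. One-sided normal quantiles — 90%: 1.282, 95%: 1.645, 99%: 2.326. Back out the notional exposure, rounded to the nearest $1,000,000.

VaR as a fraction of value: z·σ = 1.282 × 2.39% = 3.06398%.
Position = $9,191,940 / 0.0306398 = $300,000,000.

$300,000,000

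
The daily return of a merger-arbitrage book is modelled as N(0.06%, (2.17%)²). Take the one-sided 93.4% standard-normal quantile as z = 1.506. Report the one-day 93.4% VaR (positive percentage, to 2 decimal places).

3.21%

VaR = −μ + z·σ = −(0.06%) + 1.506 × 2.17% = 3.208%.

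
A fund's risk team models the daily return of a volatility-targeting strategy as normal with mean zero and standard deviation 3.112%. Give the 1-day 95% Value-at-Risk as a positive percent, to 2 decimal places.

5.12%

At 95% one-sided, z = 1.645.
VaR = z·σ = 1.645 × 3.112% = 5.119%.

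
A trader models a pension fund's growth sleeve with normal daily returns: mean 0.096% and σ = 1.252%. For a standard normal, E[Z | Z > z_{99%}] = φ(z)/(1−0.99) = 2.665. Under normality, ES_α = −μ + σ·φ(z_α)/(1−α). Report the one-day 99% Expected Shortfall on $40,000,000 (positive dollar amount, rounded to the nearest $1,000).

$1,296,000

ES = −(0.096%) + 1.252% × 2.665 = 3.241%.
On $40,000,000: 0.03241 × $40,000,000 = $1,296,400.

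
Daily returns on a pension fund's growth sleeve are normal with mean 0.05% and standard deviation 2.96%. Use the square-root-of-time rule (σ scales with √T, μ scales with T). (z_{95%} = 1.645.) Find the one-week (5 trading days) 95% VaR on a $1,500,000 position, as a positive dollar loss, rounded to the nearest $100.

σ_{5d} = 2.96% × √5 = 6.619%; μ_{5d} = 5 × 0.05% = 0.250%.
VaR = −(0.250%) + 1.645 × 6.619% = 10.638%.
On $1,500,000: 0.10638 × $1,500,000 = $159,570.

$159,600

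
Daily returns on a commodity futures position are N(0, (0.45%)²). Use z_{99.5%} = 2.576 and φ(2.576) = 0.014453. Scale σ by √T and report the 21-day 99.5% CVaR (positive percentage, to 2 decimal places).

σ_{21d} = 0.45% × √21 = 2.062%.
ES multiplier = φ(z)/(1−α) = 0.014453/0.005 = 2.891.
ES = 2.062% × 2.891 = 5.961%.

5.96%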